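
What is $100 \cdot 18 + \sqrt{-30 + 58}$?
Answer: $1800 + 2 \sqrt{7} \approx 1805.3$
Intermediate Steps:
$100 \cdot 18 + \sqrt{-30 + 58} = 1800 + \sqrt{28} = 1800 + 2 \sqrt{7}$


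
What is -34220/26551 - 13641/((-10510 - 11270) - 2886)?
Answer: -160629443/218302322 ≈ -0.73581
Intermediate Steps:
-34220/26551 - 13641/((-10510 - 11270) - 2886) = -34220*1/26551 - 13641/(-21780 - 2886) = -34220/26551 - 13641/(-24666) = -34220/26551 - 13641*(-1/24666) = -34220/26551 + 4547/8222 = -160629443/218302322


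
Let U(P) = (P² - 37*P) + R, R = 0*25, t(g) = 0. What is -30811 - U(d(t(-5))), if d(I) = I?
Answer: -30811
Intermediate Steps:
R = 0
U(P) = P² - 37*P (U(P) = (P² - 37*P) + 0 = P² - 37*P)
-30811 - U(d(t(-5))) = -30811 - 0*(-37 + 0) = -30811 - 0*(-37) = -30811 - 1*0 = -30811 + 0 = -30811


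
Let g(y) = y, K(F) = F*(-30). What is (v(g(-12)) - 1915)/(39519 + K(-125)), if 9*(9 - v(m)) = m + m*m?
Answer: -5762/129807 ≈ -0.044389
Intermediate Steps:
K(F) = -30*F
v(m) = 9 - m/9 - m**2/9 (v(m) = 9 - (m + m*m)/9 = 9 - (m + m**2)/9 = 9 + (-m/9 - m**2/9) = 9 - m/9 - m**2/9)
(v(g(-12)) - 1915)/(39519 + K(-125)) = ((9 - 1/9*(-12) - 1/9*(-12)**2) - 1915)/(39519 - 30*(-125)) = ((9 + 4/3 - 1/9*144) - 1915)/(39519 + 3750) = ((9 + 4/3 - 16) - 1915)/43269 = (-17/3 - 1915)*(1/43269) = -5762/3*1/43269 = -5762/129807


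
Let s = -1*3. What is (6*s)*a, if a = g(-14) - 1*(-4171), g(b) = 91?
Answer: -76716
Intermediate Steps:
s = -3
a = 4262 (a = 91 - 1*(-4171) = 91 + 4171 = 4262)
(6*s)*a = (6*(-3))*4262 = -18*4262 = -76716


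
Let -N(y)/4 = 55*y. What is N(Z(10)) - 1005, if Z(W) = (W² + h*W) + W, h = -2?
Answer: -20805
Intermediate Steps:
Z(W) = W² - W (Z(W) = (W² - 2*W) + W = W² - W)
N(y) = -220*y
N(Z(10)) - 1005 = -2200*(-1 + 10) - 1005 = -2200*9 - 1005 = -220*90 - 1005 = -19800 - 1005 = -20805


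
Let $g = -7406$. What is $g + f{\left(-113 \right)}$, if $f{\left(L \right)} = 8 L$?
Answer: $-8310$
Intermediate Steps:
$g + f{\left(-113 \right)} = -7406 + 8 \left(-113\right) = -7406 - 904 = -8310$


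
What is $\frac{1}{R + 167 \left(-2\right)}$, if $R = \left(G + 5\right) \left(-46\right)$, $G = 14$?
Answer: $- \frac{1}{1208} \approx -0.00082781$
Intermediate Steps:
$R = -874$ ($R = \left(14 + 5\right) \left(-46\right) = 19 \left(-46\right) = -874$)
$\frac{1}{R + 167 \left(-2\right)} = \frac{1}{-874 + 167 \left(-2\right)} = \frac{1}{-874 - 334} = \frac{1}{-1208} = - \frac{1}{1208}$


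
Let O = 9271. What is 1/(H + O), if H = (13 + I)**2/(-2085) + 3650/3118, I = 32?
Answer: 216701/2009078181 ≈ 0.00010786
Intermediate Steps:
H = 43210/216701 (H = (13 + 32)**2/(-2085) + 3650/3118 = 45**2*(-1/2085) + 3650*(1/3118) = 2025*(-1/2085) + 1825/1559 = -135/139 + 1825/1559 = 43210/216701 ≈ 0.19940)
1/(H + O) = 1/(43210/216701 + 9271) = 1/(2009078181/216701) = 216701/2009078181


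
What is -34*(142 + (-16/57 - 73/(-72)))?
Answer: -3319403/684 ≈ -4852.9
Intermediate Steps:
-34*(142 + (-16/57 - 73/(-72))) = -34*(142 + (-16*1/57 - 73*(-1/72))) = -34*(142 + (-16/57 + 73/72)) = -34*(142 + 1003/1368) = -34*195259/1368 = -3319403/684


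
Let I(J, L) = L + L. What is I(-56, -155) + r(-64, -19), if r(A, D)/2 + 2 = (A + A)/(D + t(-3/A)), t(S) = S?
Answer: -364498/1213 ≈ -300.49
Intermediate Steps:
I(J, L) = 2*L
r(A, D) = -4 + 4*A/(D - 3/A) (r(A, D) = -4 + 2*((A + A)/(D - 3/A)) = -4 + 2*((2*A)/(D - 3/A)) = -4 + 2*(2*A/(D - 3/A)) = -4 + 4*A/(D - 3/A))
I(-56, -155) + r(-64, -19) = 2*(-155) + 4*(3 - 64*(-64 - 1*(-19)))/(-3 - 64*(-19)) = -310 + 4*(3 - 64*(-64 + 19))/(-3 + 1216) = -310 + 4*(3 - 64*(-45))/1213 = -310 + 4*(1/1213)*(3 + 2880) = -310 + 4*(1/1213)*2883 = -310 + 11532/1213 = -364498/1213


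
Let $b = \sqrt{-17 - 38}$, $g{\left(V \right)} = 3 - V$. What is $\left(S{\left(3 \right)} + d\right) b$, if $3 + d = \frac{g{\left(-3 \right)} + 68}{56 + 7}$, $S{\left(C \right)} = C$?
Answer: $\frac{74 i \sqrt{55}}{63} \approx 8.7111 i$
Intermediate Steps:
$b = i \sqrt{55}$ ($b = \sqrt{-17 - 38} = \sqrt{-55} = i \sqrt{55} \approx 7.4162 i$)
$d = - \frac{115}{63}$ ($d = -3 + \frac{\left(3 - -3\right) + 68}{56 + 7} = -3 + \frac{\left(3 + 3\right) + 68}{63} = -3 + \left(6 + 68\right) \frac{1}{63} = -3 + 74 \cdot \frac{1}{63} = -3 + \frac{74}{63} = - \frac{115}{63} \approx -1.8254$)
$\left(S{\left(3 \right)} + d\right) b = \left(3 - \frac{115}{63}\right) i \sqrt{55} = \frac{74 i \sqrt{55}}{63}$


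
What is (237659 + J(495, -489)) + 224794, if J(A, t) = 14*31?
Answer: 462887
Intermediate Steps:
J(A, t) = 434
(237659 + J(495, -489)) + 224794 = (237659 + 434) + 224794 = 238093 + 224794 = 462887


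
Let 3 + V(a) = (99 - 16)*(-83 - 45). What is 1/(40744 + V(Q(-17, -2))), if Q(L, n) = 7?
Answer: 1/30117 ≈ 3.3204e-5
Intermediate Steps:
V(a) = -10627 (V(a) = -3 + (99 - 16)*(-83 - 45) = -3 + 83*(-128) = -3 - 10624 = -10627)
1/(40744 + V(Q(-17, -2))) = 1/(40744 - 10627) = 1/30117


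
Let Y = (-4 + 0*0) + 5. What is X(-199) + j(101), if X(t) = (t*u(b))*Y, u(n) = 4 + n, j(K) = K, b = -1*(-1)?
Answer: -894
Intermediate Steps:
b = 1
Y = 1 (Y = (-4 + 0) + 5 = -4 + 5 = 1)
X(t) = 5*t (X(t) = (t*(4 + 1))*1 = (t*5)*1 = (5*t)*1 = 5*t)
X(-199) + j(101) = 5*(-199) + 101 = -995 + 101 = -894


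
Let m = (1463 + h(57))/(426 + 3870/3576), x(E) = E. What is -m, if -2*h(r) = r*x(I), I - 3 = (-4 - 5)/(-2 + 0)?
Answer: -744553/254541 ≈ -2.9251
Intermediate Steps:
I = 15/2 (I = 3 + (-4 - 5)/(-2 + 0) = 3 - 9/(-2) = 3 - 9*(-½) = 3 + 9/2 = 15/2 ≈ 7.5000)
h(r) = -15*r/4 (h(r) = -r*15/(2*2) = -15*r/4)
m = 744553/254541 (m = (1463 - 15/4*57)/(426 + 3870/3576) = (1463 - 855/4)/(426 + 3870*(1/3576)) = 4997/(4*(426 + 645/596)) = 4997/(4*(254541/596)) = (4997/4)*(596/254541) = 744553/254541 ≈ 2.9251)
-m = -1*744553/254541 = -744553/254541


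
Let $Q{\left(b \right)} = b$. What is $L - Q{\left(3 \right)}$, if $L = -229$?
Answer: $-232$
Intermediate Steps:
$L - Q{\left(3 \right)} = -229 - 3 = -232$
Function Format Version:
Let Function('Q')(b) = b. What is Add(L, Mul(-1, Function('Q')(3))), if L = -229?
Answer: -232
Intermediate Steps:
Add(L, Mul(-1, Function('Q')(3))) = Add(-229, Mul(-1, 3)) = Add(-229, -3) = -232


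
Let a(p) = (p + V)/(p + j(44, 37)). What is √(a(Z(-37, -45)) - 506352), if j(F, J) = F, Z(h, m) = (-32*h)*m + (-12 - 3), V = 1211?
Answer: 2*I*√358960974117317/53251 ≈ 711.58*I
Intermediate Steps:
Z(h, m) = -15 - 32*h*m (Z(h, m) = -32*h*m - 15 = -15 - 32*h*m)
a(p) = (1211 + p)/(44 + p) (a(p) = (p + 1211)/(p + 44) = (1211 + p)/(44 + p))
√(a(Z(-37, -45)) - 506352) = √((1211 + (-15 - 32*(-37)*(-45)))/(44 + (-15 - 32*(-37)*(-45))) - 506352) = √((1211 + (-15 - 53280))/(44 + (-15 - 53280)) - 506352) = √((1211 - 53295)/(44 - 53295) - 506352) = √(-52084/(-53251) - 506352) = √(-1/53251*(-52084) - 506352) = √(52084/53251 - 506352) = √(-26963698268/53251) = 2*I*√358960974117317/53251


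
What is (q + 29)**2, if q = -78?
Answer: 2401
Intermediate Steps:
(q + 29)**2 = (-78 + 29)**2 = (-49)**2 = 2401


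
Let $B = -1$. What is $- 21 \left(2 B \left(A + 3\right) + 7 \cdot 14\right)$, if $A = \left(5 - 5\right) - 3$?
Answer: $-2058$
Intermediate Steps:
$A = -3$ ($A = 0 - 3 = -3$)
$- 21 \left(2 B \left(A + 3\right) + 7 \cdot 14\right) = - 21 \left(2 \left(- (-3 + 3)\right) + 7 \cdot 14\right) = - 21 \left(2 \left(\left(-1\right) 0\right) + 98\right) = - 21 \left(2 \cdot 0 + 98\right) = - 21 \left(0 + 98\right) = \left(-21\right) 98 = -2058$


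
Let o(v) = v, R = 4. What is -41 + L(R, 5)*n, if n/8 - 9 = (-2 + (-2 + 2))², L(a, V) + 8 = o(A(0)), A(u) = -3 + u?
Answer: -1185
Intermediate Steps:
L(a, V) = -11 (L(a, V) = -8 + (-3 + 0) = -8 - 3 = -11)
n = 104 (n = 72 + 8*(-2 + (-2 + 2))² = 72 + 8*(-2 + 0)² = 72 + 8*(-2)² = 72 + 8*4 = 72 + 32 = 104)
-41 + L(R, 5)*n = -41 - 11*104 = -41 - 1144 = -1185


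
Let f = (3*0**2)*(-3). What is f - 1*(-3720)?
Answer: 3720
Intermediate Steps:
f = 0 (f = (3*0)*(-3) = 0*(-3) = 0)
f - 1*(-3720) = 0 - 1*(-3720) = 0 + 3720 = 3720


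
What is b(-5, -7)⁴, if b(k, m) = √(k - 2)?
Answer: 49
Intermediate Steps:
b(k, m) = √(-2 + k)
b(-5, -7)⁴ = (√(-2 - 5))⁴ = (√(-7))⁴ = (I*√7)⁴ = 49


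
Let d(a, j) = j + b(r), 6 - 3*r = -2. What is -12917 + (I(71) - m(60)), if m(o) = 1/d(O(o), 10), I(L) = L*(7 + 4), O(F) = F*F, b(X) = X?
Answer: -461171/38 ≈ -12136.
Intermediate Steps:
r = 8/3 (r = 2 - ⅓*(-2) = 2 + ⅔ = 8/3 ≈ 2.6667)
O(F) = F²
d(a, j) = 8/3 + j (d(a, j) = j + 8/3 = 8/3 + j)
I(L) = 11*L (I(L) = L*11 = 11*L)
m(o) = 3/38 (m(o) = 1/(8/3 + 10) = 1/(38/3) = 3/38)
-12917 + (I(71) - m(60)) = -12917 + (11*71 - 1*3/38) = -12917 + (781 - 3/38) = -12917 + 29675/38 = -461171/38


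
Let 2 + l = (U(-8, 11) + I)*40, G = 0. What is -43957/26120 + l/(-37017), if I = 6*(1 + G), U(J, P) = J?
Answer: -1625014429/966884040 ≈ -1.6807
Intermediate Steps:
I = 6 (I = 6*(1 + 0) = 6*1 = 6)
l = -82 (l = -2 + (-8 + 6)*40 = -2 - 2*40 = -2 - 80 = -82)
-43957/26120 + l/(-37017) = -43957/26120 - 82/(-37017) = -43957*1/26120 - 82*(-1/37017) = -43957/26120 + 82/37017 = -1625014429/966884040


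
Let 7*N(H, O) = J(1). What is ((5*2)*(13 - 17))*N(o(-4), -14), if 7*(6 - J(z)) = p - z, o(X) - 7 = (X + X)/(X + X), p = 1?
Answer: -240/7 ≈ -34.286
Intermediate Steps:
o(X) = 8 (o(X) = 7 + (X + X)/(X + X) = 7 + (2*X)/((2*X)) = 7 + (2*X)*(1/(2*X)) = 7 + 1 = 8)
J(z) = 41/7 + z/7 (J(z) = 6 - (1 - z)/7 = 6 + (-⅐ + z/7) = 41/7 + z/7)
N(H, O) = 6/7 (N(H, O) = (41/7 + (⅐)*1)/7 = (41/7 + ⅐)/7 = (⅐)*6 = 6/7)
((5*2)*(13 - 17))*N(o(-4), -14) = ((5*2)*(13 - 17))*(6/7) = (10*(-4))*(6/7) = -40*6/7 = -240/7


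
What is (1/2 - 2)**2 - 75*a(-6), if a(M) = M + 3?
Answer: 909/4 ≈ 227.25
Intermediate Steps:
a(M) = 3 + M
(1/2 - 2)**2 - 75*a(-6) = (1/2 - 2)**2 - 75*(3 - 6) = (1/2 - 2)**2 - 75*(-3) = (-3/2)**2 + 225 = 9/4 + 225 = 909/4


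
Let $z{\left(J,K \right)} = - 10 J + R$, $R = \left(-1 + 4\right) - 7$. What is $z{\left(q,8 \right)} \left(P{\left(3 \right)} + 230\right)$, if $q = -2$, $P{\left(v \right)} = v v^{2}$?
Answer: $4112$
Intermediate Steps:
$P{\left(v \right)} = v^{3}$
$R = -4$ ($R = 3 - 7 = -4$)
$z{\left(J,K \right)} = -4 - 10 J$ ($z{\left(J,K \right)} = - 10 J - 4 = -4 - 10 J$)
$z{\left(q,8 \right)} \left(P{\left(3 \right)} + 230\right) = \left(-4 - -20\right) \left(3^{3} + 230\right) = \left(-4 + 20\right) \left(27 + 230\right) = 16 \cdot 257 = 4112$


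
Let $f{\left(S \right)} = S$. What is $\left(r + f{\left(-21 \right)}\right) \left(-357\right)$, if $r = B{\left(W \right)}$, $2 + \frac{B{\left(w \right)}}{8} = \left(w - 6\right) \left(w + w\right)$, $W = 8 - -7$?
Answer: $-757911$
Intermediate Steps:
$W = 15$ ($W = 8 + 7 = 15$)
$B{\left(w \right)} = -16 + 16 w \left(-6 + w\right)$ ($B{\left(w \right)} = -16 + 8 \left(w - 6\right) \left(w + w\right) = -16 + 8 \left(-6 + w\right) 2 w = -16 + 8 \cdot 2 w \left(-6 + w\right) = -16 + 16 w \left(-6 + w\right)$)
$r = 2144$ ($r = -16 - 1440 + 16 \cdot 15^{2} = -16 - 1440 + 16 \cdot 225 = -16 - 1440 + 3600 = 2144$)
$\left(r + f{\left(-21 \right)}\right) \left(-357\right) = \left(2144 - 21\right) \left(-357\right) = 2123 \left(-357\right) = -757911$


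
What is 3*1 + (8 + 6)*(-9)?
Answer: -123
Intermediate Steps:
3*1 + (8 + 6)*(-9) = 3 + 14*(-9) = 3 - 126 = -123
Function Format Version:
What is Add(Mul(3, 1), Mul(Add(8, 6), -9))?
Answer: -123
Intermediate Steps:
Add(Mul(3, 1), Mul(Add(8, 6), -9)) = Add(3, Mul(14, -9)) = Add(3, -126) = -123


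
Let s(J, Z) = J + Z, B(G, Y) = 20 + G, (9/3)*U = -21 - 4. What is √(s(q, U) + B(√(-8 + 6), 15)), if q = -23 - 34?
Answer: √(-408 + 9*I*√2)/3 ≈ 0.10501 + 6.7338*I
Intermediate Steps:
U = -25/3 (U = (-21 - 4)/3 = (⅓)*(-25) = -25/3 ≈ -8.3333)
q = -57
√(s(q, U) + B(√(-8 + 6), 15)) = √((-57 - 25/3) + (20 + √(-8 + 6))) = √(-196/3 + (20 + √(-2))) = √(-196/3 + (20 + I*√2)) = √(-136/3 + I*√2)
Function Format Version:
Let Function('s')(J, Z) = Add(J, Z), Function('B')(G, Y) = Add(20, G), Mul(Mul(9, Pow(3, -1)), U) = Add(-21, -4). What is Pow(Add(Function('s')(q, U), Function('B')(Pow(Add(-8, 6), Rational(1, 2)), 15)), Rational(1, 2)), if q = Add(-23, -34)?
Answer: Mul(Rational(1, 3), Pow(Add(-408, Mul(9, I, Pow(2, Rational(1, 2)))), Rational(1, 2))) ≈ Add(0.10501, Mul(6.7338, I))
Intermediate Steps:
U = Rational(-25, 3) (U = Mul(Rational(1, 3), Add(-21, -4)) = Mul(Rational(1, 3), -25) = Rational(-25, 3) ≈ -8.3333)
q = -57
Pow(Add(Function('s')(q, U), Function('B')(Pow(Add(-8, 6), Rational(1, 2)), 15)), Rational(1, 2)) = Pow(Add(Add(-57, Rational(-25, 3)), Add(20, Pow(Add(-8, 6), Rational(1, 2)))), Rational(1, 2)) = Pow(Add(Rational(-196, 3), Add(20, Pow(-2, Rational(1, 2)))), Rational(1, 2)) = Pow(Add(Rational(-196, 3), Add(20, Mul(I, Pow(2, Rational(1, 2))))), Rational(1, 2)) = Pow(Add(Rational(-136, 3), Mul(I, Pow(2, Rational(1, 2)))), Rational(1, 2))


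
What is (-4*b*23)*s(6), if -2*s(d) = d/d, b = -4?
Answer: -184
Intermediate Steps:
s(d) = -1/2 (s(d) = -d/(2*d) = -1/2*1 = -1/2)
(-4*b*23)*s(6) = (-4*(-4)*23)*(-1/2) = (16*23)*(-1/2) = 368*(-1/2) = -184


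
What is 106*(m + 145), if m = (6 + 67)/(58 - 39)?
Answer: 299768/19 ≈ 15777.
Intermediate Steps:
m = 73/19 ≈ 3.8421
106*(m + 145) = 106*(73/19 + 145) = 106*(2828/19) = 299768/19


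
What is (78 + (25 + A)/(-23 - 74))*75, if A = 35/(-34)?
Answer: 19232175/3298 ≈ 5831.5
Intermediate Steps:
A = -35/34 (A = 35*(-1/34) = -35/34 ≈ -1.0294)
(78 + (25 + A)/(-23 - 74))*75 = (78 + (25 - 35/34)/(-23 - 74))*75 = (78 + (815/34)/(-97))*75 = (78 + (815/34)*(-1/97))*75 = (78 - 815/3298)*75 = (256429/3298)*75 = 19232175/3298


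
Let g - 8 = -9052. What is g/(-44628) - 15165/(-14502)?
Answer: 67328309/53932938 ≈ 1.2484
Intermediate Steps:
g = -9044 (g = 8 - 9052 = -9044)
g/(-44628) - 15165/(-14502) = -9044/(-44628) - 15165/(-14502) = -9044*(-1/44628) - 15165*(-1/14502) = 2261/11157 + 5055/4834 = 67328309/53932938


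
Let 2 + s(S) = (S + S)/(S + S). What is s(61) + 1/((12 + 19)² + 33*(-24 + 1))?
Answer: -201/202 ≈ -0.99505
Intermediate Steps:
s(S) = -1 (s(S) = -2 + (S + S)/(S + S) = -2 + (2*S)/((2*S)) = -2 + (2*S)*(1/(2*S)) = -2 + 1 = -1)
s(61) + 1/((12 + 19)² + 33*(-24 + 1)) = -1 + 1/((12 + 19)² + 33*(-24 + 1)) = -1 + 1/(31² + 33*(-23)) = -1 + 1/(961 - 759) = -1 + 1/202 = -201/202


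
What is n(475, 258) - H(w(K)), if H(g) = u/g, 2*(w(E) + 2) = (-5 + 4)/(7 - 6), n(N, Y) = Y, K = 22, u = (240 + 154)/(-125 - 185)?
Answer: 199556/775 ≈ 257.49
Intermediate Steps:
u = -197/155 (u = 394/(-310) = 394*(-1/310) = -197/155 ≈ -1.2710)
w(E) = -5/2 (w(E) = -2 + ((-5 + 4)/(7 - 6))/2 = -2 + (-1/1)/2 = -2 + (-1*1)/2 = -2 + (½)*(-1) = -2 - ½ = -5/2)
H(g) = -197/(155*g)
n(475, 258) - H(w(K)) = 258 - (-197)/(155*(-5/2)) = 258 - (-197)*(-2)/(155*5) = 258 - 1*394/775 = 258 - 394/775 = 199556/775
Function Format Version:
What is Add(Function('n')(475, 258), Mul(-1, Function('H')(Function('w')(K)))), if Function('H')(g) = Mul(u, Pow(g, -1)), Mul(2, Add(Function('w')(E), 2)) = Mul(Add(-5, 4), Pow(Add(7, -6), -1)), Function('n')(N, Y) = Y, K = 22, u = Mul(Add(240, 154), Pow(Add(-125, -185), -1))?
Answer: Rational(199556, 775) ≈ 257.49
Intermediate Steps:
u = Rational(-197, 155) (u = Mul(394, Pow(-310, -1)) = Mul(394, Rational(-1, 310)) = Rational(-197, 155) ≈ -1.2710)
Function('w')(E) = Rational(-5, 2) (Function('w')(E) = Add(-2, Mul(Rational(1, 2), Mul(Add(-5, 4), Pow(Add(7, -6), -1)))) = Add(-2, Mul(Rational(1, 2), Mul(-1, Pow(1, -1)))) = Add(-2, Mul(Rational(1, 2), Mul(-1, 1))) = Add(-2, Mul(Rational(1, 2), -1)) = Add(-2, Rational(-1, 2)) = Rational(-5, 2))
Function('H')(g) = Mul(Rational(-197, 155), Pow(g, -1))
Add(Function('n')(475, 258), Mul(-1, Function('H')(Function('w')(K)))) = Add(258, Mul(-1, Mul(Rational(-197, 155), Pow(Rational(-5, 2), -1)))) = Add(258, Mul(-1, Mul(Rational(-197, 155), Rational(-2, 5)))) = Add(258, Mul(-1, Rational(394, 775))) = Add(258, Rational(-394, 775)) = Rational(199556, 775)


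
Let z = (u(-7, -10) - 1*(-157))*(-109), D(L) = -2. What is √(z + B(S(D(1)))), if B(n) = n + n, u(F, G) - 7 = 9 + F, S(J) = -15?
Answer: 2*I*√4531 ≈ 134.63*I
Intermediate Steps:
u(F, G) = 16 + F (u(F, G) = 7 + (9 + F) = 16 + F)
B(n) = 2*n
z = -18094 (z = ((16 - 7) - 1*(-157))*(-109) = (9 + 157)*(-109) = 166*(-109) = -18094)
√(z + B(S(D(1)))) = √(-18094 + 2*(-15)) = √(-18094 - 30) = √(-18124) = 2*I*√4531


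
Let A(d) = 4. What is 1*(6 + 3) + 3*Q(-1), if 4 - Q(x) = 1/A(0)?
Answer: 81/4 ≈ 20.250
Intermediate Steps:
Q(x) = 15/4 (Q(x) = 4 - 1/4 = 4 - 1*¼ = 4 - ¼ = 15/4)
1*(6 + 3) + 3*Q(-1) = 1*(6 + 3) + 3*(15/4) = 1*9 + 45/4 = 9 + 45/4 = 81/4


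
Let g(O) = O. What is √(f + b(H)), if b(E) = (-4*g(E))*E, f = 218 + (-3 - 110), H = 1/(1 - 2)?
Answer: √101 ≈ 10.050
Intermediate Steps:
H = -1 (H = 1/(-1) = -1)
f = 105 (f = 218 - 113 = 105)
b(E) = -4*E² (b(E) = (-4*E)*E = -4*E²)
√(f + b(H)) = √(105 - 4*(-1)²) = √(105 - 4*1) = √(105 - 4) = √101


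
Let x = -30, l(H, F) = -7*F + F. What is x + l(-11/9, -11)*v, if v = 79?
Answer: 5184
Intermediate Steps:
l(H, F) = -6*F
x + l(-11/9, -11)*v = -30 - 6*(-11)*79 = -30 + 66*79 = -30 + 5214 = 5184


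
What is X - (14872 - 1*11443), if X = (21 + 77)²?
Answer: 6175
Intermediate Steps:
X = 9604 (X = 98² = 9604)
X - (14872 - 1*11443) = 9604 - (14872 - 1*11443) = 9604 - (14872 - 11443) = 9604 - 1*3429 = 9604 - 3429 = 6175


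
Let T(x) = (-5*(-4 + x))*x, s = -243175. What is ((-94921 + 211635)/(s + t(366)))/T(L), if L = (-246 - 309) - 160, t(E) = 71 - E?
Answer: 4489/24070052875 ≈ 1.8650e-7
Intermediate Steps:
L = -715 (L = -555 - 160 = -715)
T(x) = x*(20 - 5*x) (T(x) = (20 - 5*x)*x = x*(20 - 5*x))
((-94921 + 211635)/(s + t(366)))/T(L) = ((-94921 + 211635)/(-243175 + (71 - 1*366)))/((5*(-715)*(4 - 1*(-715)))) = (116714/(-243175 + (71 - 366)))/((5*(-715)*(4 + 715))) = (116714/(-243175 - 295))/((5*(-715)*719)) = (116714/(-243470))/(-2570425) = (116714*(-1/243470))*(-1/2570425) = -58357/121735*(-1/2570425) = 4489/24070052875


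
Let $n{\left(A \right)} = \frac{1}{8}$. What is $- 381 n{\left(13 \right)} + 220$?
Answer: $\frac{1379}{8} \approx 172.38$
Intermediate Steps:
$n{\left(A \right)} = \frac{1}{8}$
$- 381 n{\left(13 \right)} + 220 = \left(-381\right) \frac{1}{8} + 220 = - \frac{381}{8} + 220 = \frac{1379}{8}$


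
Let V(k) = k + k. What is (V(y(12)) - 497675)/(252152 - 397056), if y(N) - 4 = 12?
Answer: 497643/144904 ≈ 3.4343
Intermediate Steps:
y(N) = 16 (y(N) = 4 + 12 = 16)
V(k) = 2*k
(V(y(12)) - 497675)/(252152 - 397056) = (2*16 - 497675)/(252152 - 397056) = (32 - 497675)/(-144904) = -497643*(-1/144904) = 497643/144904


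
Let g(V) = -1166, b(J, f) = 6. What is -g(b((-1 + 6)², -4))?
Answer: 1166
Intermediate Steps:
-g(b((-1 + 6)², -4)) = -1*(-1166) = 1166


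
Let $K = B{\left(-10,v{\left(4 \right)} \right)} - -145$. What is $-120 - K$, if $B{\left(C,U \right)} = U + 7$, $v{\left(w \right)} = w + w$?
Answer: $-280$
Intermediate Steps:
$v{\left(w \right)} = 2 w$
$B{\left(C,U \right)} = 7 + U$
$K = 160$ ($K = \left(7 + 2 \cdot 4\right) - -145 = \left(7 + 8\right) + 145 = 15 + 145 = 160$)
$-120 - K = -120 - 160 = -280$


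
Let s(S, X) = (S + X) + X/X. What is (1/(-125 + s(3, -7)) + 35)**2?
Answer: 20061441/16384 ≈ 1224.5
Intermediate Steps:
s(S, X) = 1 + S + X (s(S, X) = (S + X) + 1 = 1 + S + X)
(1/(-125 + s(3, -7)) + 35)**2 = (1/(-125 + (1 + 3 - 7)) + 35)**2 = (1/(-125 - 3) + 35)**2 = (1/(-128) + 35)**2 = (-1/128 + 35)**2 = (4479/128)**2 = 20061441/16384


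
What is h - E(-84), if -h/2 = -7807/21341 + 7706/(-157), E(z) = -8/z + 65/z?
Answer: 9341709123/93815036 ≈ 99.576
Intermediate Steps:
E(z) = 57/z
h = 331358890/3350537 (h = -2*(-7807/21341 + 7706/(-157)) = -2*(-7807*1/21341 + 7706*(-1/157)) = -2*(-7807/21341 - 7706/157) = -2*(-165679445/3350537) = 331358890/3350537 ≈ 98.897)
h - E(-84) = 331358890/3350537 - 57/(-84) = 331358890/3350537 - 57*(-1)/84 = 331358890/3350537 - 1*(-19/28) = 331358890/3350537 + 19/28 = 9341709123/93815036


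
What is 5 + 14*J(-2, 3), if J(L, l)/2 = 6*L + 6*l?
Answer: 173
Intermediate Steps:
J(L, l) = 12*L + 12*l (J(L, l) = 2*(6*L + 6*l) = 12*L + 12*l)
5 + 14*J(-2, 3) = 5 + 14*(12*(-2) + 12*3) = 5 + 14*(-24 + 36) = 5 + 14*12 = 5 + 168 = 173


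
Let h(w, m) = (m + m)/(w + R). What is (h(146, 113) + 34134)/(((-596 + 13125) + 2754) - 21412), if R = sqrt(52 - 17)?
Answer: -726438650/130431249 + 226*sqrt(35)/130431249 ≈ -5.5695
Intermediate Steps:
R = sqrt(35) ≈ 5.9161
h(w, m) = 2*m/(w + sqrt(35)) (h(w, m) = (m + m)/(w + sqrt(35)) = (2*m)/(w + sqrt(35)) = 2*m/(w + sqrt(35)))
(h(146, 113) + 34134)/(((-596 + 13125) + 2754) - 21412) = (2*113/(146 + sqrt(35)) + 34134)/(((-596 + 13125) + 2754) - 21412) = (226/(146 + sqrt(35)) + 34134)/((12529 + 2754) - 21412) = (34134 + 226/(146 + sqrt(35)))/(15283 - 21412) = (34134 + 226/(146 + sqrt(35)))/(-6129) = (34134 + 226/(146 + sqrt(35)))*(-1/6129) = -11378/2043 - 226/(6129*(146 + sqrt(35)))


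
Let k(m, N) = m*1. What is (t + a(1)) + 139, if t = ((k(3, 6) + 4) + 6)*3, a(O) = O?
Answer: 179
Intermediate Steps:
k(m, N) = m
t = 39 (t = ((3 + 4) + 6)*3 = (7 + 6)*3 = 13*3 = 39)
(t + a(1)) + 139 = (39 + 1) + 139 = 40 + 139 = 179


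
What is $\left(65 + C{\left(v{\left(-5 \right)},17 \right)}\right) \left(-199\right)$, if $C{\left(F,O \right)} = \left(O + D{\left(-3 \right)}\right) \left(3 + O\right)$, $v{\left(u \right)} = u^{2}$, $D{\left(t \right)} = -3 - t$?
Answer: $-80595$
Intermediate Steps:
$C{\left(F,O \right)} = O \left(3 + O\right)$ ($C{\left(F,O \right)} = \left(O - 0\right) \left(3 + O\right) = \left(O + \left(-3 + 3\right)\right) \left(3 + O\right) = \left(O + 0\right) \left(3 + O\right) = O \left(3 + O\right)$)
$\left(65 + C{\left(v{\left(-5 \right)},17 \right)}\right) \left(-199\right) = \left(65 + 17 \left(3 + 17\right)\right) \left(-199\right) = \left(65 + 17 \cdot 20\right) \left(-199\right) = \left(65 + 340\right) \left(-199\right) = 405 \left(-199\right) = -80595$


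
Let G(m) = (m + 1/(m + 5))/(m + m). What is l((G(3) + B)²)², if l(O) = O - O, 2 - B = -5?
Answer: 0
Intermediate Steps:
B = 7 (B = 2 - 1*(-5) = 2 + 5 = 7)
G(m) = (m + 1/(5 + m))/(2*m) (G(m) = (m + 1/(5 + m))/((2*m)) = (m + 1/(5 + m))*(1/(2*m)) = (m + 1/(5 + m))/(2*m))
l(O) = 0
l((G(3) + B)²)² = 0² = 0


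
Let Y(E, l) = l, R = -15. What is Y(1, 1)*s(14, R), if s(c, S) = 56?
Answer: 56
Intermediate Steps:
Y(1, 1)*s(14, R) = 1*56 = 56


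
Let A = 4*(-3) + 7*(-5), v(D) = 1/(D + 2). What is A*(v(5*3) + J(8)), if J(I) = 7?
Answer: -5640/17 ≈ -331.76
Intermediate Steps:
v(D) = 1/(2 + D)
A = -47 (A = -12 - 35 = -47)
A*(v(5*3) + J(8)) = -47*(1/(2 + 5*3) + 7) = -47*(1/(2 + 15) + 7) = -47*(1/17 + 7) = -47*120/17 = -5640/17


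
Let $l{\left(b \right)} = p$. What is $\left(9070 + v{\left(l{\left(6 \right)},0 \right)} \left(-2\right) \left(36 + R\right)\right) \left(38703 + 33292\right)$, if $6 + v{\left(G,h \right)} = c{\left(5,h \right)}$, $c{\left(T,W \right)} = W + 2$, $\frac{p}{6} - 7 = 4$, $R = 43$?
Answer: $698495490$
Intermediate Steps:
$p = 66$ ($p = 42 + 6 \cdot 4 = 42 + 24 = 66$)
$l{\left(b \right)} = 66$
$c{\left(T,W \right)} = 2 + W$
$v{\left(G,h \right)} = -4 + h$ ($v{\left(G,h \right)} = -6 + \left(2 + h\right) = -4 + h$)
$\left(9070 + v{\left(l{\left(6 \right)},0 \right)} \left(-2\right) \left(36 + R\right)\right) \left(38703 + 33292\right) = \left(9070 + \left(-4 + 0\right) \left(-2\right) \left(36 + 43\right)\right) \left(38703 + 33292\right) = \left(9070 + \left(-4\right) \left(-2\right) 79\right) 71995 = \left(9070 + 8 \cdot 79\right) 71995 = \left(9070 + 632\right) 71995 = 9702 \cdot 71995 = 698495490$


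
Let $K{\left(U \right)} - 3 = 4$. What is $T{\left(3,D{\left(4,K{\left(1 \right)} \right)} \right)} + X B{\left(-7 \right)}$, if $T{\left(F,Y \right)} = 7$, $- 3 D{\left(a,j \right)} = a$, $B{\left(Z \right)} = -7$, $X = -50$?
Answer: $357$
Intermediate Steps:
$K{\left(U \right)} = 7$ ($K{\left(U \right)} = 3 + 4 = 7$)
$D{\left(a,j \right)} = - \frac{a}{3}$
$T{\left(3,D{\left(4,K{\left(1 \right)} \right)} \right)} + X B{\left(-7 \right)} = 7 - -350 = 7 + 350 = 357$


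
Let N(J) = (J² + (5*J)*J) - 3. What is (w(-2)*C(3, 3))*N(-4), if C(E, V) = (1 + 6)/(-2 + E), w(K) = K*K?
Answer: 2604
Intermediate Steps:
w(K) = K²
N(J) = -3 + 6*J² (N(J) = (J² + 5*J²) - 3 = 6*J² - 3 = -3 + 6*J²)
C(E, V) = 7/(-2 + E)
(w(-2)*C(3, 3))*N(-4) = ((-2)²*(7/(-2 + 3)))*(-3 + 6*(-4)²) = (4*(7/1))*(-3 + 6*16) = (4*(7*1))*(-3 + 96) = (4*7)*93 = 28*93 = 2604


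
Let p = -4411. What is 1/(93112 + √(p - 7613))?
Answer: 11639/1083732071 - 3*I*√334/4334928284 ≈ 1.074e-5 - 1.2648e-8*I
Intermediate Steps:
1/(93112 + √(p - 7613)) = 1/(93112 + √(-4411 - 7613)) = 1/(93112 + √(-12024)) = 1/(93112 + 6*I*√334)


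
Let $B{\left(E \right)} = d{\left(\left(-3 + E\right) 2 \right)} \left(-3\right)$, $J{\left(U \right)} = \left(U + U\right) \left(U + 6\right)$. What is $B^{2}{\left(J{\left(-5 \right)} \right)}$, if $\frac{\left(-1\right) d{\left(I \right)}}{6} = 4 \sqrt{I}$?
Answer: $-134784$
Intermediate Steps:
$d{\left(I \right)} = - 24 \sqrt{I}$ ($d{\left(I \right)} = - 6 \cdot 4 \sqrt{I} = - 24 \sqrt{I}$)
$J{\left(U \right)} = 2 U \left(6 + U\right)$
$B{\left(E \right)} = 72 \sqrt{-6 + 2 E}$ ($B{\left(E \right)} = - 24 \sqrt{\left(-3 + E\right) 2} \left(-3\right) = - 24 \sqrt{-6 + 2 E} \left(-3\right) = 72 \sqrt{-6 + 2 E}$)
$B^{2}{\left(J{\left(-5 \right)} \right)} = \left(72 \sqrt{-6 + 2 \cdot 2 \left(-5\right) \left(6 - 5\right)}\right)^{2} = \left(72 \sqrt{-6 + 2 \cdot 2 \left(-5\right) 1}\right)^{2} = \left(72 \sqrt{-6 + 2 \left(-10\right)}\right)^{2} = \left(72 \sqrt{-6 - 20}\right)^{2} = \left(72 \sqrt{-26}\right)^{2} = \left(72 i \sqrt{26}\right)^{2} = -134784$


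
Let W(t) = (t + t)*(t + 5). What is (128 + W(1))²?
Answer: 19600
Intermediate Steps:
W(t) = 2*t*(5 + t) (W(t) = (2*t)*(5 + t) = 2*t*(5 + t))
(128 + W(1))² = (128 + 2*1*(5 + 1))² = (128 + 2*1*6)² = (128 + 12)² = 140² = 19600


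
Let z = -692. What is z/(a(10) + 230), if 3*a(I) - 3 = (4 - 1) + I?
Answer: -1038/353 ≈ -2.9405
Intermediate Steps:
a(I) = 2 + I/3 (a(I) = 1 + ((4 - 1) + I)/3 = 1 + (3 + I)/3 = 1 + (1 + I/3) = 2 + I/3)
z/(a(10) + 230) = -692/((2 + (⅓)*10) + 230) = -692/((2 + 10/3) + 230) = -692/(16/3 + 230) = -692/706/3 = -692*3/706 = -1038/353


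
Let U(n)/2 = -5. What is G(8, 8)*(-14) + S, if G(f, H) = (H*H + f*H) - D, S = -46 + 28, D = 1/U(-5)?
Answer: -9057/5 ≈ -1811.4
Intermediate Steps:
U(n) = -10 (U(n) = 2*(-5) = -10)
D = -1/10 (D = 1/(-10) = -1/10 ≈ -0.10000)
S = -18
G(f, H) = 1/10 + H**2 + H*f (G(f, H) = (H*H + f*H) - 1*(-1/10) = (H**2 + H*f) + 1/10 = 1/10 + H**2 + H*f)
G(8, 8)*(-14) + S = (1/10 + 8**2 + 8*8)*(-14) - 18 = (1/10 + 64 + 64)*(-14) - 18 = (1281/10)*(-14) - 18 = -8967/5 - 18 = -9057/5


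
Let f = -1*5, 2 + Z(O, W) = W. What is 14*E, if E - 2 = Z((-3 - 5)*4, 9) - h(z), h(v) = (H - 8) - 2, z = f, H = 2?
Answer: 238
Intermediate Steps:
Z(O, W) = -2 + W
f = -5
z = -5
h(v) = -8 (h(v) = (2 - 8) - 2 = -6 - 2 = -8)
E = 17 (E = 2 + ((-2 + 9) - 1*(-8)) = 2 + (7 + 8) = 2 + 15 = 17)
14*E = 14*17 = 238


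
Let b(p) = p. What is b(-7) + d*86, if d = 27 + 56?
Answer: 7131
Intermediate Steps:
d = 83
b(-7) + d*86 = -7 + 83*86 = -7 + 7138 = 7131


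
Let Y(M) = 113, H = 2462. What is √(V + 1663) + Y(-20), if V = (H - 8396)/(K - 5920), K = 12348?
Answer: 113 + √17168914810/3214 ≈ 153.77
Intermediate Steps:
V = -2967/3214 (V = (2462 - 8396)/(12348 - 5920) = -5934/6428 = -5934*1/6428 = -2967/3214 ≈ -0.92315)
√(V + 1663) + Y(-20) = √(-2967/3214 + 1663) + 113 = √(5341915/3214) + 113 = √17168914810/3214 + 113 = 113 + √17168914810/3214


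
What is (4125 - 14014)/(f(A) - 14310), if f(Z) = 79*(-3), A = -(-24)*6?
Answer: 9889/14547 ≈ 0.67980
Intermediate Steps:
A = 144 (A = -12*(-12) = 144)
f(Z) = -237
(4125 - 14014)/(f(A) - 14310) = (4125 - 14014)/(-237 - 14310) = -9889/(-14547) = -9889*(-1/14547) = 9889/14547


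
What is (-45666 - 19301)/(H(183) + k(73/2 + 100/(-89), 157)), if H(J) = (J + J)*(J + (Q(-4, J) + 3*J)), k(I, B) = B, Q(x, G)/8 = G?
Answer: -64967/803893 ≈ -0.080815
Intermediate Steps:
Q(x, G) = 8*G
H(J) = 24*J² (H(J) = (J + J)*(J + (8*J + 3*J)) = (2*J)*(J + 11*J) = (2*J)*(12*J) = 24*J²)
(-45666 - 19301)/(H(183) + k(73/2 + 100/(-89), 157)) = (-45666 - 19301)/(24*183² + 157) = -64967/(24*33489 + 157) = -64967/(803736 + 157) = -64967/803893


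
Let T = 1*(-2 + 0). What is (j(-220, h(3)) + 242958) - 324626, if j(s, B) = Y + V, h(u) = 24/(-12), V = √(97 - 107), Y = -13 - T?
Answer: -81679 + I*√10 ≈ -81679.0 + 3.1623*I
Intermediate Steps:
T = -2 (T = 1*(-2) = -2)
Y = -11 (Y = -13 - 1*(-2) = -13 + 2 = -11)
V = I*√10 (V = √(-10) = I*√10 ≈ 3.1623*I)
h(u) = -2 (h(u) = 24*(-1/12) = -2)
j(s, B) = -11 + I*√10
(j(-220, h(3)) + 242958) - 324626 = ((-11 + I*√10) + 242958) - 324626 = (242947 + I*√10) - 324626 = -81679 + I*√10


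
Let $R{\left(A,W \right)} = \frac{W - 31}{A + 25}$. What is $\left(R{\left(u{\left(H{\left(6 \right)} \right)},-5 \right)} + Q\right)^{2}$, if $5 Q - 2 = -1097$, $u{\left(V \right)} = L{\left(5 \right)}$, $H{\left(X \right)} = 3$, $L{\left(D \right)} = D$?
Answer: $\frac{1212201}{25} \approx 48488.0$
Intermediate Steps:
$u{\left(V \right)} = 5$
$R{\left(A,W \right)} = \frac{-31 + W}{25 + A}$
$Q = -219$ ($Q = \frac{2}{5} + \frac{1}{5} \left(-1097\right) = \frac{2}{5} - \frac{1097}{5} = -219$)
$\left(R{\left(u{\left(H{\left(6 \right)} \right)},-5 \right)} + Q\right)^{2} = \left(\frac{-31 - 5}{25 + 5} - 219\right)^{2} = \left(\frac{1}{30} \left(-36\right) - 219\right)^{2} = \left(- \frac{6}{5} - 219\right)^{2} = \left(- \frac{1101}{5}\right)^{2} = \frac{1212201}{25}$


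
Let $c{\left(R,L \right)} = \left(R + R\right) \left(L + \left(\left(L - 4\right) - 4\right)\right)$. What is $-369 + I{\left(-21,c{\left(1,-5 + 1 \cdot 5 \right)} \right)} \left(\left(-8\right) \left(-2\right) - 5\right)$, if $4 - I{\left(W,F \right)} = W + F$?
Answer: $82$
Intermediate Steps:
$c{\left(R,L \right)} = 2 R \left(-8 + 2 L\right)$ ($c{\left(R,L \right)} = 2 R \left(L + \left(\left(-4 + L\right) - 4\right)\right) = 2 R \left(L + \left(-8 + L\right)\right) = 2 R \left(-8 + 2 L\right)$)
$I{\left(W,F \right)} = 4 - F - W$ ($I{\left(W,F \right)} = 4 - \left(W + F\right) = 4 - \left(F + W\right) = 4 - F - W$)
$-369 + I{\left(-21,c{\left(1,-5 + 1 \cdot 5 \right)} \right)} \left(\left(-8\right) \left(-2\right) - 5\right) = -369 + \left(4 - 4 \cdot 1 \left(-4 + \left(-5 + 1 \cdot 5\right)\right) - -21\right) \left(\left(-8\right) \left(-2\right) - 5\right) = -369 + \left(4 - 4 \cdot 1 \left(-4 + \left(-5 + 5\right)\right) + 21\right) \left(16 - 5\right) = -369 + \left(4 - 4 \cdot 1 \left(-4 + 0\right) + 21\right) 11 = -369 + \left(4 - 4 \cdot 1 \left(-4\right) + 21\right) 11 = -369 + \left(4 - -16 + 21\right) 11 = -369 + \left(4 + 16 + 21\right) 11 = -369 + 41 \cdot 11 = -369 + 451 = 82$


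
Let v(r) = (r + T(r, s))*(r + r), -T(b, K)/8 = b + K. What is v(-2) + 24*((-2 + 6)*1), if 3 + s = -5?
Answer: -216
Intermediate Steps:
s = -8 (s = -3 - 5 = -8)
T(b, K) = -8*K - 8*b (T(b, K) = -8*(b + K) = -8*(K + b) = -8*K - 8*b)
v(r) = 2*r*(64 - 7*r) (v(r) = (r + (-8*(-8) - 8*r))*(r + r) = (r + (64 - 8*r))*(2*r) = (64 - 7*r)*(2*r) = 2*r*(64 - 7*r))
v(-2) + 24*((-2 + 6)*1) = 2*(-2)*(64 - 7*(-2)) + 24*((-2 + 6)*1) = 2*(-2)*(64 + 14) + 24*(4*1) = 2*(-2)*78 + 24*4 = -312 + 96 = -216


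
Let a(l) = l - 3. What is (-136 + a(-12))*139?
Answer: -20989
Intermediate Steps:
a(l) = -3 + l
(-136 + a(-12))*139 = (-136 + (-3 - 12))*139 = (-136 - 15)*139 = -151*139 = -20989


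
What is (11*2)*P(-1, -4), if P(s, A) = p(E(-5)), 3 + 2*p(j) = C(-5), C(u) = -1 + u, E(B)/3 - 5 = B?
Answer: -99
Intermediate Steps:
E(B) = 15 + 3*B
p(j) = -9/2 (p(j) = -3/2 + (-1 - 5)/2 = -3/2 + (1/2)*(-6) = -3/2 - 3 = -9/2)
P(s, A) = -9/2
(11*2)*P(-1, -4) = (11*2)*(-9/2) = 22*(-9/2) = -99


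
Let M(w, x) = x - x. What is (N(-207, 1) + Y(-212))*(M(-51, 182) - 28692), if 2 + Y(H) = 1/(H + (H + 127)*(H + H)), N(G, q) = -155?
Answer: 40348089135/8957 ≈ 4.5046e+6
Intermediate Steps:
Y(H) = -2 + 1/(H + 2*H*(127 + H)) (Y(H) = -2 + 1/(H + (H + 127)*(H + H)) = -2 + 1/(H + (127 + H)*(2*H)) = -2 + 1/(H + 2*H*(127 + H)))
M(w, x) = 0
(N(-207, 1) + Y(-212))*(M(-51, 182) - 28692) = (-155 + (1 - 510*(-212) - 4*(-212)²)/((-212)*(255 + 2*(-212))))*(0 - 28692) = (-155 - (1 + 108120 - 4*44944)/(212*(255 - 424)))*(-28692) = (-155 - 1/212*(1 + 108120 - 179776)/(-169))*(-28692) = (-155 - 1/212*(-1/169)*(-71655))*(-28692) = (-155 - 71655/35828)*(-28692) = -5624995/35828*(-28692) = 40348089135/8957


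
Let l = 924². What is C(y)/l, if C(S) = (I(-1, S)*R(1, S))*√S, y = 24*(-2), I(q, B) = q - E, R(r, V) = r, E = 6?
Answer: -I*√3/30492 ≈ -5.6803e-5*I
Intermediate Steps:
I(q, B) = -6 + q (I(q, B) = q - 1*6 = q - 6 = -6 + q)
y = -48
C(S) = -7*√S (C(S) = ((-6 - 1)*1)*√S = (-7*1)*√S = -7*√S)
l = 853776
C(y)/l = -28*I*√3/853776 = -28*I*√3*(1/853776) = -I*√3/30492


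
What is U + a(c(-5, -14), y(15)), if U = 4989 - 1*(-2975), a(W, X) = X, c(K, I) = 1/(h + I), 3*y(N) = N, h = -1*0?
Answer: 7969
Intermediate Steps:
h = 0
y(N) = N/3
c(K, I) = 1/I (c(K, I) = 1/(0 + I) = 1/I)
U = 7964 (U = 4989 + 2975 = 7964)
U + a(c(-5, -14), y(15)) = 7964 + (⅓)*15 = 7964 + 5 = 7969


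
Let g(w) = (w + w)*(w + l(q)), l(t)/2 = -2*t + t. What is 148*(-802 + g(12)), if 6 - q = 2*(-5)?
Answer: -189736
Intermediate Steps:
q = 16 (q = 6 - 2*(-5) = 6 - 1*(-10) = 6 + 10 = 16)
l(t) = -2*t (l(t) = 2*(-2*t + t) = 2*(-t) = -2*t)
g(w) = 2*w*(-32 + w) (g(w) = (w + w)*(w - 2*16) = (2*w)*(w - 32) = (2*w)*(-32 + w) = 2*w*(-32 + w))
148*(-802 + g(12)) = 148*(-802 + 2*12*(-32 + 12)) = 148*(-802 + 2*12*(-20)) = 148*(-802 - 480) = 148*(-1282) = -189736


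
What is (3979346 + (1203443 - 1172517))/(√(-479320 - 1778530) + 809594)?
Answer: 1623346074784/327722351343 - 10025680*I*√90314/327722351343 ≈ 4.9534 - 0.0091936*I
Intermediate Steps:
(3979346 + (1203443 - 1172517))/(√(-479320 - 1778530) + 809594) = (3979346 + 30926)/(√(-2257850) + 809594) = 4010272/(5*I*√90314 + 809594) = 4010272/(809594 + 5*I*√90314)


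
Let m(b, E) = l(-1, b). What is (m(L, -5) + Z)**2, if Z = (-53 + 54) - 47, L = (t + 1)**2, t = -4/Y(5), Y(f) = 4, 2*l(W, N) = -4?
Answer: 2304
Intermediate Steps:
l(W, N) = -2 (l(W, N) = (1/2)*(-4) = -2)
t = -1 (t = -4/4 = -4*1/4 = -1)
L = 0 (L = (-1 + 1)**2 = 0**2 = 0)
Z = -46 (Z = 1 - 47 = -46)
m(b, E) = -2
(m(L, -5) + Z)**2 = (-2 - 46)**2 = (-48)**2 = 2304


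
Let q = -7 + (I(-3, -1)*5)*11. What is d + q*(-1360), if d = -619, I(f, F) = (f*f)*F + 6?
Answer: 233301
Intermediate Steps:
I(f, F) = 6 + F*f² (I(f, F) = f²*F + 6 = F*f² + 6 = 6 + F*f²)
q = -172 (q = -7 + ((6 - 1*(-3)²)*5)*11 = -7 + ((6 - 1*9)*5)*11 = -7 + ((6 - 9)*5)*11 = -7 - 3*5*11 = -7 - 15*11 = -7 - 165 = -172)
d + q*(-1360) = -619 - 172*(-1360) = -619 + 233920 = 233301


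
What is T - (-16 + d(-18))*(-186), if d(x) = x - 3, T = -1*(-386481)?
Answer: 379599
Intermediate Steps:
T = 386481
d(x) = -3 + x
T - (-16 + d(-18))*(-186) = 386481 - (-16 + (-3 - 18))*(-186) = 386481 - (-16 - 21)*(-186) = 386481 - (-37)*(-186) = 386481 - 1*6882 = 386481 - 6882 = 379599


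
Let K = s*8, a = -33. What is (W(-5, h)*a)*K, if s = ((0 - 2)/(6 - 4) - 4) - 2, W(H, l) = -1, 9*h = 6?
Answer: -1848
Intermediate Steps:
h = ⅔ (h = (⅑)*6 = ⅔ ≈ 0.66667)
s = -7 (s = (-2/2 - 4) - 2 = (-2*½ - 4) - 2 = (-1 - 4) - 2 = -5 - 2 = -7)
K = -56 (K = -7*8 = -56)
(W(-5, h)*a)*K = -1*(-33)*(-56) = 33*(-56) = -1848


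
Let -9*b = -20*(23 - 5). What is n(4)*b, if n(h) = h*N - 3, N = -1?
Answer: -280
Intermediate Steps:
b = 40 (b = -(-20)*(23 - 5)/9 = -(-20)*18/9 = -1/9*(-360) = 40)
n(h) = -3 - h (n(h) = h*(-1) - 3 = -h - 3 = -3 - h)
n(4)*b = (-3 - 1*4)*40 = (-3 - 4)*40 = -7*40 = -280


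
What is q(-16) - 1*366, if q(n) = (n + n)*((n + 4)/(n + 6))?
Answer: -2022/5 ≈ -404.40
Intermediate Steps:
q(n) = 2*n*(4 + n)/(6 + n) (q(n) = (2*n)*((4 + n)/(6 + n)) = 2*n*(4 + n)/(6 + n))
q(-16) - 1*366 = 2*(-16)*(4 - 16)/(6 - 16) - 1*366 = 2*(-16)*(-12)/(-10) - 366 = 2*(-16)*(-⅒)*(-12) - 366 = -192/5 - 366 = -2022/5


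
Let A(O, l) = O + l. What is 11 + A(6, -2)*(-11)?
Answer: -33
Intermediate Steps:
11 + A(6, -2)*(-11) = 11 + (6 - 2)*(-11) = 11 + 4*(-11) = 11 - 44 = -33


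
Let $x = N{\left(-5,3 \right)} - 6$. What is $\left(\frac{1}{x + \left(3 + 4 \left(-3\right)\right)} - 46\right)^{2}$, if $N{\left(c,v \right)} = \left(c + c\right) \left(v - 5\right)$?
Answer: $\frac{52441}{25} \approx 2097.6$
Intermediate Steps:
$N{\left(c,v \right)} = 2 c \left(-5 + v\right)$
$x = 14$ ($x = 2 \left(-5\right) \left(-5 + 3\right) - 6 = 2 \left(-5\right) \left(-2\right) - 6 = 20 - 6 = 14$)
$\left(\frac{1}{x + \left(3 + 4 \left(-3\right)\right)} - 46\right)^{2} = \left(\frac{1}{14 + \left(3 + 4 \left(-3\right)\right)} - 46\right)^{2} = \left(\frac{1}{14 + \left(3 - 12\right)} - 46\right)^{2} = \left(\frac{1}{14 - 9} - 46\right)^{2} = \left(\frac{1}{5} - 46\right)^{2} = \left(- \frac{229}{5}\right)^{2} = \frac{52441}{25}$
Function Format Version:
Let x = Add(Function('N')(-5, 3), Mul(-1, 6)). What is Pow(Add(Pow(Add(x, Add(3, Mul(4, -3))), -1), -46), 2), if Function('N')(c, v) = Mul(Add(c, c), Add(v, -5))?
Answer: Rational(52441, 25) ≈ 2097.6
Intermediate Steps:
Function('N')(c, v) = Mul(2, c, Add(-5, v)) (Function('N')(c, v) = Mul(Mul(2, c), Add(-5, v)) = Mul(2, c, Add(-5, v)))
x = 14 (x = Add(Mul(2, -5, Add(-5, 3)), Mul(-1, 6)) = Add(Mul(2, -5, -2), -6) = Add(20, -6) = 14)
Pow(Add(Pow(Add(x, Add(3, Mul(4, -3))), -1), -46), 2) = Pow(Add(Pow(Add(14, Add(3, Mul(4, -3))), -1), -46), 2) = Pow(Add(Pow(Add(14, Add(3, -12)), -1), -46), 2) = Pow(Add(Pow(Add(14, -9), -1), -46), 2) = Pow(Add(Pow(5, -1), -46), 2) = Pow(Add(Rational(1, 5), -46), 2) = Pow(Rational(-229, 5), 2) = Rational(52441, 25)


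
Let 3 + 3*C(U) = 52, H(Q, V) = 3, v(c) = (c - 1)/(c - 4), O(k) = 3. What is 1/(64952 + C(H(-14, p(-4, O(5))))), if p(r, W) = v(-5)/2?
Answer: 3/194905 ≈ 1.5392e-5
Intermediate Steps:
v(c) = (-1 + c)/(-4 + c)
p(r, W) = ⅓ (p(r, W) = ((-1 - 5)/(-4 - 5))/2 = (-6/(-9))*(½) = -⅑*(-6)*(½) = (⅔)*(½) = ⅓)
C(U) = 49/3 (C(U) = -1 + (⅓)*52 = -1 + 52/3 = 49/3)
1/(64952 + C(H(-14, p(-4, O(5))))) = 1/(64952 + 49/3) = 1/(194905/3) = 3/194905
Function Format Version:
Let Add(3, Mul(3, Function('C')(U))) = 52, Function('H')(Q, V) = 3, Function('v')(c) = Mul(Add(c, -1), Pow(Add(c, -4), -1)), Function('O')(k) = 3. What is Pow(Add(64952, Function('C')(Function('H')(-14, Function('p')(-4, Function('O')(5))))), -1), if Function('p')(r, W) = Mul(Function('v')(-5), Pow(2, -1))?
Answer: Rational(3, 194905) ≈ 1.5392e-5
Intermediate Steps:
Function('v')(c) = Mul(Pow(Add(-4, c), -1), Add(-1, c)) (Function('v')(c) = Mul(Add(-1, c), Pow(Add(-4, c), -1)) = Mul(Pow(Add(-4, c), -1), Add(-1, c)))
Function('p')(r, W) = Rational(1, 3) (Function('p')(r, W) = Mul(Mul(Pow(Add(-4, -5), -1), Add(-1, -5)), Pow(2, -1)) = Mul(Mul(Pow(-9, -1), -6), Rational(1, 2)) = Mul(Mul(Rational(-1, 9), -6), Rational(1, 2)) = Mul(Rational(2, 3), Rational(1, 2)) = Rational(1, 3))
Function('C')(U) = Rational(49, 3) (Function('C')(U) = Add(-1, Mul(Rational(1, 3), 52)) = Add(-1, Rational(52, 3)) = Rational(49, 3))
Pow(Add(64952, Function('C')(Function('H')(-14, Function('p')(-4, Function('O')(5))))), -1) = Pow(Add(64952, Rational(49, 3)), -1) = Pow(Rational(194905, 3), -1) = Rational(3, 194905)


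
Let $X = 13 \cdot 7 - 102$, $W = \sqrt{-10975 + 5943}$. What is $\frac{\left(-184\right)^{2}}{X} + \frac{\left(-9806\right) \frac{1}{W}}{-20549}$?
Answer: $- \frac{33856}{11} - \frac{4903 i \sqrt{1258}}{25850642} \approx -3077.8 - 0.0067271 i$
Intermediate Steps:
$W = 2 i \sqrt{1258}$ ($W = \sqrt{-5032} = 2 i \sqrt{1258} \approx 70.937 i$)
$X = -11$ ($X = 91 - 102 = -11$)
$\frac{\left(-184\right)^{2}}{X} + \frac{\left(-9806\right) \frac{1}{W}}{-20549} = \frac{\left(-184\right)^{2}}{-11} + \frac{\left(-9806\right) \frac{1}{2 i \sqrt{1258}}}{-20549} = 33856 \left(- \frac{1}{11}\right) + - 9806 \left(- \frac{i \sqrt{1258}}{2516}\right) \left(- \frac{1}{20549}\right) = - \frac{33856}{11} + \frac{4903 i \sqrt{1258}}{1258} \left(- \frac{1}{20549}\right) = - \frac{33856}{11} - \frac{4903 i \sqrt{1258}}{25850642}$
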